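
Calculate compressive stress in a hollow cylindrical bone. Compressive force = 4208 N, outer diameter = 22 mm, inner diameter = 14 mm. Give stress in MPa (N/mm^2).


A = pi*(r_o^2 - r_i^2)
r_o = 11 mm, r_i = 7 mm
A = 226.195 mm^2
sigma = F/A = 4208 / 226.195
sigma = 18.6 MPa


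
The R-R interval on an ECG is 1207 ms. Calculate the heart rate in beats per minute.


HR = 60 / RR_interval(s)
RR = 1207 ms = 1.207 s
HR = 60 / 1.207 = 49.71 bpm


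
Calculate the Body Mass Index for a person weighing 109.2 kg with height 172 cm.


BMI = weight / height^2
height = 172 cm = 1.72 m
BMI = 109.2 / 1.72^2
BMI = 36.91 kg/m^2


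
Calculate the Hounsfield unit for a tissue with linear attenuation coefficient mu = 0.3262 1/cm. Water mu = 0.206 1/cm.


HU = ((mu_tissue - mu_water) / mu_water) * 1000
HU = ((0.3262 - 0.206) / 0.206) * 1000
HU = 583.5


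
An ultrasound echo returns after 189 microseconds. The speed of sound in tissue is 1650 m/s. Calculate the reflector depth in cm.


depth = c * t / 2
t = 189 us = 1.8900e-04 s
depth = 1650 * 1.8900e-04 / 2
depth = 0.155925 m = 15.5925 cm


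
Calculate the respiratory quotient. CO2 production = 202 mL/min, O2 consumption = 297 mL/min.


RQ = VCO2 / VO2
RQ = 202 / 297
RQ = 0.6801


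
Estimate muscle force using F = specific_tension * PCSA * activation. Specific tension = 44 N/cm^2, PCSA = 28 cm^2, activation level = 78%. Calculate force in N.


F = sigma * PCSA * activation
F = 44 * 28 * 0.78
F = 961 N


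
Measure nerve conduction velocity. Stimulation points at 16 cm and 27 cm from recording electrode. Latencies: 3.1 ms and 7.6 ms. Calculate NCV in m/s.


Distance = (27 - 16) / 100 = 0.11 m
dt = (7.6 - 3.1) / 1000 = 0.0045 s
NCV = dist / dt = 24.44 m/s


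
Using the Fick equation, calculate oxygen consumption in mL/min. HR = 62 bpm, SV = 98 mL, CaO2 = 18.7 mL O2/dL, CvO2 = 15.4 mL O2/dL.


CO = HR*SV = 62*98/1000 = 6.076 L/min
a-v O2 diff = 18.7 - 15.4 = 3.3 mL/dL
VO2 = CO * (CaO2-CvO2) * 10 dL/L
VO2 = 6.076 * 3.3 * 10
VO2 = 200.5 mL/min


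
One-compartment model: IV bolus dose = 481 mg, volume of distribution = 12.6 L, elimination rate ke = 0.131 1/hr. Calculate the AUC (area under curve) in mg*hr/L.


C0 = Dose/Vd = 481/12.6 = 38.1746 mg/L
AUC = C0/ke = 38.1746/0.131
AUC = 291.4 mg*hr/L


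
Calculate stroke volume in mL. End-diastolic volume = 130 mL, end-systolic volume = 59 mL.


SV = EDV - ESV
SV = 130 - 59
SV = 71 mL


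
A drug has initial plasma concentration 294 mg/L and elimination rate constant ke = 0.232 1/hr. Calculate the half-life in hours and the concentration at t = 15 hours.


t_half = ln(2) / ke = 0.693147 / 0.232 = 2.988 hr
C(t) = C0 * exp(-ke*t) = 294 * exp(-0.232*15)
C(15) = 9.057 mg/L


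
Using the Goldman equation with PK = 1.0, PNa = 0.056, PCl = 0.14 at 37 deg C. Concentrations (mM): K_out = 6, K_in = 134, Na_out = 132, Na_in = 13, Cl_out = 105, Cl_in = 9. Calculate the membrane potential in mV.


Vm = (RT/F)*ln((PK*Ko + PNa*Nao + PCl*Cli)/(PK*Ki + PNa*Nai + PCl*Clo))
Numer = 14.652, Denom = 149.428
Vm = -62.06 mV


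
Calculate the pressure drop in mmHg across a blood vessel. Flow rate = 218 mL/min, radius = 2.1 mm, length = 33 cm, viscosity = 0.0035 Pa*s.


dP = 8*mu*L*Q / (pi*r^4)
Q = 218 mL/min = 3.63333e-06 m^3/s
dP = 549.477 Pa = 549.477 / 133.322 mmHg = 4.121 mmHg


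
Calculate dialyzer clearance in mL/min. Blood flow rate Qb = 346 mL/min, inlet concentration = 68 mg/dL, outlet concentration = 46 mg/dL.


K = Qb * (Cb_in - Cb_out) / Cb_in
K = 346 * (68 - 46) / 68
K = 111.9 mL/min


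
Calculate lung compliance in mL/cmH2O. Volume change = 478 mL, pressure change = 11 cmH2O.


C = dV / dP
C = 478 / 11
C = 43.45 mL/cmH2O


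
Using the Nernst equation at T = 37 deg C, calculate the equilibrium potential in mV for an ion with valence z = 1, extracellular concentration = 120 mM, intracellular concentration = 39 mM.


E = (RT/(zF)) * ln(C_out/C_in)
T = 37 + 273.15 = 310.15 K
E = (8.314 * 310.15 / (1 * 96485)) * ln(120/39)
E = 30.04 mV


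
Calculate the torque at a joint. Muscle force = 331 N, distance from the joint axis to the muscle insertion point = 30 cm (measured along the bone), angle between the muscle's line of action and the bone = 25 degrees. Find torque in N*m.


Torque = F * d * sin(theta)   (moment arm = d*sin(theta))
d = 30 cm = 0.3 m
Torque = 331 * 0.3 * sin(25)
Torque = 41.97 N*m


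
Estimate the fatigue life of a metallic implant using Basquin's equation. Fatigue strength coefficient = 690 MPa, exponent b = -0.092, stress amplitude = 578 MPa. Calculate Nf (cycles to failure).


sigma_a = sigma_f' * (2Nf)^b
2Nf = (sigma_a/sigma_f')^(1/b)
2Nf = (578/690)^(1/-0.092)
2Nf = 6.8564698
Nf = 3.428


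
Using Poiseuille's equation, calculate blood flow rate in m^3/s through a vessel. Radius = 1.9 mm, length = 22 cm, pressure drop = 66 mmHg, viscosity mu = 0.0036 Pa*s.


Q = pi*r^4*dP / (8*mu*L)
r = 0.0019 m, L = 0.22 m
dP = 66 mmHg = 8799.252 Pa
Q = 5.6858e-05 m^3/s


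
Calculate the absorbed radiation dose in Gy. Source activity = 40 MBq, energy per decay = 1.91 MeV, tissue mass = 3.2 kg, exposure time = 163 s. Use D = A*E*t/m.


A = 40 MBq = 4.0000e+07 Bq
E = 1.91 MeV = 3.05982e-13 J
D = A*E*t/m = 4.0000e+07*3.05982e-13*163/3.2
D = 6.2344e-04 Gy


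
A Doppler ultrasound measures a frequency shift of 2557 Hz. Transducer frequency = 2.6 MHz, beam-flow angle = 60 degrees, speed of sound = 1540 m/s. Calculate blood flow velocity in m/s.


v = fd * c / (2 * f0 * cos(theta))
v = 2557 * 1540 / (2 * 2.6000e+06 * cos(60))
v = 1.515 m/s


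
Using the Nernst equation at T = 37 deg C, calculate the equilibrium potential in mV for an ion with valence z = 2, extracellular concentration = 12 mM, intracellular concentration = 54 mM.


E = (RT/(zF)) * ln(C_out/C_in)
T = 37 + 273.15 = 310.15 K
E = (8.314 * 310.15 / (2 * 96485)) * ln(12/54)
E = -20.1 mV


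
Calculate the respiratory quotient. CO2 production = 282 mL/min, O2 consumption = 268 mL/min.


RQ = VCO2 / VO2
RQ = 282 / 268
RQ = 1.052


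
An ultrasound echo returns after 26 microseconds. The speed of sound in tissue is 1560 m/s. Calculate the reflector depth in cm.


depth = c * t / 2
t = 26 us = 2.6000e-05 s
depth = 1560 * 2.6000e-05 / 2
depth = 0.02028 m = 2.028 cm


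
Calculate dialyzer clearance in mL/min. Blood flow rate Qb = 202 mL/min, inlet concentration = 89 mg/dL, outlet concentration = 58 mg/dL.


K = Qb * (Cb_in - Cb_out) / Cb_in
K = 202 * (89 - 58) / 89
K = 70.36 mL/min


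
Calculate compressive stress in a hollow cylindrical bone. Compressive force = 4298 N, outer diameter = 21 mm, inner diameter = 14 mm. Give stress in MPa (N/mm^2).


A = pi*(r_o^2 - r_i^2)
r_o = 10.5 mm, r_i = 7 mm
A = 192.423 mm^2
sigma = F/A = 4298 / 192.423
sigma = 22.34 MPa


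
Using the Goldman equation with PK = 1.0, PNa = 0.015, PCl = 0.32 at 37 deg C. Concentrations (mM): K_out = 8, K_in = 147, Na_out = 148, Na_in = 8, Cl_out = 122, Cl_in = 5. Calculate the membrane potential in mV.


Vm = (RT/F)*ln((PK*Ko + PNa*Nao + PCl*Cli)/(PK*Ki + PNa*Nai + PCl*Clo))
Numer = 11.82, Denom = 186.16
Vm = -73.68 mV


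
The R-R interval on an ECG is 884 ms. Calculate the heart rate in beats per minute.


HR = 60 / RR_interval(s)
RR = 884 ms = 0.884 s
HR = 60 / 0.884 = 67.87 bpm


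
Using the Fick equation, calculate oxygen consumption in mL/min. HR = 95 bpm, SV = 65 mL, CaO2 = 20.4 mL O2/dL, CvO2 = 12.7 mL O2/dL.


CO = HR*SV = 95*65/1000 = 6.175 L/min
a-v O2 diff = 20.4 - 12.7 = 7.7 mL/dL
VO2 = CO * (CaO2-CvO2) * 10 dL/L
VO2 = 6.175 * 7.7 * 10
VO2 = 475.5 mL/min


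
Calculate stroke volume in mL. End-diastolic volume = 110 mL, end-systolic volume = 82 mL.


SV = EDV - ESV
SV = 110 - 82
SV = 28 mL


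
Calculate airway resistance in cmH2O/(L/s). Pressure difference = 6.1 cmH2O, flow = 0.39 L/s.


R = dP / flow
R = 6.1 / 0.39
R = 15.64 cmH2O/(L/s)


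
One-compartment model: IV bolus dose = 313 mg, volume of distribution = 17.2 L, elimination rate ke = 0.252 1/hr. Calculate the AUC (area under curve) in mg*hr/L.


C0 = Dose/Vd = 313/17.2 = 18.1977 mg/L
AUC = C0/ke = 18.1977/0.252
AUC = 72.21 mg*hr/L


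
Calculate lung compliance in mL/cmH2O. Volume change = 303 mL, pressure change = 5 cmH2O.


C = dV / dP
C = 303 / 5
C = 60.6 mL/cmH2O


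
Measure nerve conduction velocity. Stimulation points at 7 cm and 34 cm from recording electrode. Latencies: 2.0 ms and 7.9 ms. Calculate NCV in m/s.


Distance = (34 - 7) / 100 = 0.27 m
dt = (7.9 - 2.0) / 1000 = 0.0059 s
NCV = dist / dt = 45.76 m/s


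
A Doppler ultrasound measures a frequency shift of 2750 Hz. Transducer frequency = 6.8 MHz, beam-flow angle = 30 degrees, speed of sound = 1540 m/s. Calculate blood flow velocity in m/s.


v = fd * c / (2 * f0 * cos(theta))
v = 2750 * 1540 / (2 * 6.8000e+06 * cos(30))
v = 0.3596 m/s


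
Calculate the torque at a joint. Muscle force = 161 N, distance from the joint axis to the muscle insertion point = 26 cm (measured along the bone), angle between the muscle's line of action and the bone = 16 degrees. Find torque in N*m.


Torque = F * d * sin(theta)   (moment arm = d*sin(theta))
d = 26 cm = 0.26 m
Torque = 161 * 0.26 * sin(16)
Torque = 11.54 N*m


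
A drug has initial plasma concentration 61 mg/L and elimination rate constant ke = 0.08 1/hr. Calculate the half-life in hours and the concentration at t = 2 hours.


t_half = ln(2) / ke = 0.693147 / 0.08 = 8.664 hr
C(t) = C0 * exp(-ke*t) = 61 * exp(-0.08*2)
C(2) = 51.98 mg/L


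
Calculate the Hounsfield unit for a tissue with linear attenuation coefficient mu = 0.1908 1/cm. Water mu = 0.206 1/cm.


HU = ((mu_tissue - mu_water) / mu_water) * 1000
HU = ((0.1908 - 0.206) / 0.206) * 1000
HU = -73.79


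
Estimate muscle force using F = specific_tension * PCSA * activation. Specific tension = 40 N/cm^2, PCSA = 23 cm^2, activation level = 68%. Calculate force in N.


F = sigma * PCSA * activation
F = 40 * 23 * 0.68
F = 625.6 N


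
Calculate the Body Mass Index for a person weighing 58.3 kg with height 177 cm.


BMI = weight / height^2
height = 177 cm = 1.77 m
BMI = 58.3 / 1.77^2
BMI = 18.61 kg/m^2


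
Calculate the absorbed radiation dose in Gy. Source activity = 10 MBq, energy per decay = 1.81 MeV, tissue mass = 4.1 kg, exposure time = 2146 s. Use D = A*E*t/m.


A = 10 MBq = 1.0000e+07 Bq
E = 1.81 MeV = 2.89962e-13 J
D = A*E*t/m = 1.0000e+07*2.89962e-13*2146/4.1
D = 0.001518 Gy


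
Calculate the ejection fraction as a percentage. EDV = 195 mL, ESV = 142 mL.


SV = EDV - ESV = 195 - 142 = 53 mL
EF = SV/EDV * 100 = 53/195 * 100
EF = 27.18%


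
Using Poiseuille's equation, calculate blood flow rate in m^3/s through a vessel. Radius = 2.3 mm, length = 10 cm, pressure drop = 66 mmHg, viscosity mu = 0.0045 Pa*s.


Q = pi*r^4*dP / (8*mu*L)
r = 0.0023 m, L = 0.1 m
dP = 66 mmHg = 8799.252 Pa
Q = 2.1488e-04 m^3/s


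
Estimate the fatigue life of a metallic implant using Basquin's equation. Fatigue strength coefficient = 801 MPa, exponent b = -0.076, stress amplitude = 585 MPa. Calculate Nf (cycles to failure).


sigma_a = sigma_f' * (2Nf)^b
2Nf = (sigma_a/sigma_f')^(1/b)
2Nf = (585/801)^(1/-0.076)
2Nf = 62.480629
Nf = 31.24


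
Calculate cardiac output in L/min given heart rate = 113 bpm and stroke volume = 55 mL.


CO = HR * SV
CO = 113 * 55 / 1000
CO = 6.215 L/min


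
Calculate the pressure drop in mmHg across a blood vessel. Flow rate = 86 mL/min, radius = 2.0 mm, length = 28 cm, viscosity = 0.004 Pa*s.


dP = 8*mu*L*Q / (pi*r^4)
Q = 86 mL/min = 1.43333e-06 m^3/s
dP = 255.496 Pa = 255.496 / 133.322 mmHg = 1.916 mmHg


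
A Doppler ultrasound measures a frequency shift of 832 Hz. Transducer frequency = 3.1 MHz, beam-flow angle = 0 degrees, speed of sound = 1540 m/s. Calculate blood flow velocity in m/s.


v = fd * c / (2 * f0 * cos(theta))
v = 832 * 1540 / (2 * 3.1000e+06 * cos(0))
v = 0.2067 m/s


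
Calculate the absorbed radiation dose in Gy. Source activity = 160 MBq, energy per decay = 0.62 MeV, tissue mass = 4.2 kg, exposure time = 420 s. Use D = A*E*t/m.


A = 160 MBq = 1.6000e+08 Bq
E = 0.62 MeV = 9.9324e-14 J
D = A*E*t/m = 1.6000e+08*9.9324e-14*420/4.2
D = 0.001589 Gy


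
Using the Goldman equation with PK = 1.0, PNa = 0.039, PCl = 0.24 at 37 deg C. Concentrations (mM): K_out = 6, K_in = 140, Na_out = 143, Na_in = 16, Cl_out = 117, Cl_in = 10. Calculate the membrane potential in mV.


Vm = (RT/F)*ln((PK*Ko + PNa*Nao + PCl*Cli)/(PK*Ki + PNa*Nai + PCl*Clo))
Numer = 13.977, Denom = 168.704
Vm = -66.57 mV


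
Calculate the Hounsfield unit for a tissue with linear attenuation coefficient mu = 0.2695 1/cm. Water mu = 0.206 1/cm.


HU = ((mu_tissue - mu_water) / mu_water) * 1000
HU = ((0.2695 - 0.206) / 0.206) * 1000
HU = 308.3


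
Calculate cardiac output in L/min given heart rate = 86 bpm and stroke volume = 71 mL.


CO = HR * SV
CO = 86 * 71 / 1000
CO = 6.106 L/min


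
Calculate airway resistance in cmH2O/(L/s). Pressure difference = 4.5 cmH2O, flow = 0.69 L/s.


R = dP / flow
R = 4.5 / 0.69
R = 6.522 cmH2O/(L/s)


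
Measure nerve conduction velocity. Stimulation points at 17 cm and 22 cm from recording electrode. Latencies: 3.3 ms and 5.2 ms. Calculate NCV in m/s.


Distance = (22 - 17) / 100 = 0.05 m
dt = (5.2 - 3.3) / 1000 = 0.0019 s
NCV = dist / dt = 26.32 m/s


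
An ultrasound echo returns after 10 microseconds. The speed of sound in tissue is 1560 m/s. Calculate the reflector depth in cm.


depth = c * t / 2
t = 10 us = 1.0000e-05 s
depth = 1560 * 1.0000e-05 / 2
depth = 0.0078 m = 0.78 cm


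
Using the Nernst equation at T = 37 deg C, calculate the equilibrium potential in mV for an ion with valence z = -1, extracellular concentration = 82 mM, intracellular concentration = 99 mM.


E = (RT/(zF)) * ln(C_out/C_in)
T = 37 + 273.15 = 310.15 K
E = (8.314 * 310.15 / (-1 * 96485)) * ln(82/99)
E = 5.035 mV


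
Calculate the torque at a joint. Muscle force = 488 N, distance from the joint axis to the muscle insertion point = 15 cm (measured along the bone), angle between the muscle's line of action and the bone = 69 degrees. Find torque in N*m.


Torque = F * d * sin(theta)   (moment arm = d*sin(theta))
d = 15 cm = 0.15 m
Torque = 488 * 0.15 * sin(69)
Torque = 68.34 N*m


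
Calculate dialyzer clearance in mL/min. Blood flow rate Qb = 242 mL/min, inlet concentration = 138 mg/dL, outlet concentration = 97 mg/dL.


K = Qb * (Cb_in - Cb_out) / Cb_in
K = 242 * (138 - 97) / 138
K = 71.9 mL/min


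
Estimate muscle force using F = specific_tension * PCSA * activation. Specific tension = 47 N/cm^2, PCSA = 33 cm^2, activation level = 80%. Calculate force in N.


F = sigma * PCSA * activation
F = 47 * 33 * 0.8
F = 1241 N


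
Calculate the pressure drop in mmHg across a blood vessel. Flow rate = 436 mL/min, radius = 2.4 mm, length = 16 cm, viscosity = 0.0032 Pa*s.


dP = 8*mu*L*Q / (pi*r^4)
Q = 436 mL/min = 7.26667e-06 m^3/s
dP = 285.562 Pa = 285.562 / 133.322 mmHg = 2.142 mmHg


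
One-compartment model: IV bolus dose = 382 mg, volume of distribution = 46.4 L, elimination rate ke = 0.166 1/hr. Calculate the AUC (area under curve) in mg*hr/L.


C0 = Dose/Vd = 382/46.4 = 8.23276 mg/L
AUC = C0/ke = 8.23276/0.166
AUC = 49.59 mg*hr/L


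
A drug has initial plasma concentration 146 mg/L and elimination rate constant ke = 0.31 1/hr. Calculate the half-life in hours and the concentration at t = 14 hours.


t_half = ln(2) / ke = 0.693147 / 0.31 = 2.236 hr
C(t) = C0 * exp(-ke*t) = 146 * exp(-0.31*14)
C(14) = 1.903 mg/L


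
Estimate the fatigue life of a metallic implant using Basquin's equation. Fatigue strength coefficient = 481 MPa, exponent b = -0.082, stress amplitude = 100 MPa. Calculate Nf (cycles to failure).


sigma_a = sigma_f' * (2Nf)^b
2Nf = (sigma_a/sigma_f')^(1/b)
2Nf = (100/481)^(1/-0.082)
2Nf = 2.0837346e+08
Nf = 1.0419e+08


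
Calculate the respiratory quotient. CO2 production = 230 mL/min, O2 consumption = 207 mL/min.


RQ = VCO2 / VO2
RQ = 230 / 207
RQ = 1.111


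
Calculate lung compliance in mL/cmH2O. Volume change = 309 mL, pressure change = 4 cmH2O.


C = dV / dP
C = 309 / 4
C = 77.25 mL/cmH2O


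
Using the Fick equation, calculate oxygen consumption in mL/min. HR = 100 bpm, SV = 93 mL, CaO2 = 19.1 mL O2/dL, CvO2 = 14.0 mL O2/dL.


CO = HR*SV = 100*93/1000 = 9.3 L/min
a-v O2 diff = 19.1 - 14.0 = 5.1 mL/dL
VO2 = CO * (CaO2-CvO2) * 10 dL/L
VO2 = 9.3 * 5.1 * 10
VO2 = 474.3 mL/min


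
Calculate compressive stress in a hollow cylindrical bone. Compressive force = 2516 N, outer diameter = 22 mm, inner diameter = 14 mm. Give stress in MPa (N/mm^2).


A = pi*(r_o^2 - r_i^2)
r_o = 11 mm, r_i = 7 mm
A = 226.195 mm^2
sigma = F/A = 2516 / 226.195
sigma = 11.12 MPa


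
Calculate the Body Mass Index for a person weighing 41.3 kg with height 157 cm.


BMI = weight / height^2
height = 157 cm = 1.57 m
BMI = 41.3 / 1.57^2
BMI = 16.76 kg/m^2


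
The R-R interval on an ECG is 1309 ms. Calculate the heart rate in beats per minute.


HR = 60 / RR_interval(s)
RR = 1309 ms = 1.309 s
HR = 60 / 1.309 = 45.84 bpm


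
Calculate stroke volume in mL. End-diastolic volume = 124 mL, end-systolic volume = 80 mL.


SV = EDV - ESV
SV = 124 - 80
SV = 44 mL


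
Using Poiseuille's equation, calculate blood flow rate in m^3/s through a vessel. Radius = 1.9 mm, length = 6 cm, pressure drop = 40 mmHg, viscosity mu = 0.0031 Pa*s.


Q = pi*r^4*dP / (8*mu*L)
r = 0.0019 m, L = 0.06 m
dP = 40 mmHg = 5332.88 Pa
Q = 1.4673e-04 m^3/s


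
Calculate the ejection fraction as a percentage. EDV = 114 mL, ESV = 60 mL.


SV = EDV - ESV = 114 - 60 = 54 mL
EF = SV/EDV * 100 = 54/114 * 100
EF = 47.37%


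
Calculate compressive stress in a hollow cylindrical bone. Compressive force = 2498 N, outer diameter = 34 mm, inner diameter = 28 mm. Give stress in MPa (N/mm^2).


A = pi*(r_o^2 - r_i^2)
r_o = 17 mm, r_i = 14 mm
A = 292.168 mm^2
sigma = F/A = 2498 / 292.168
sigma = 8.55 MPa


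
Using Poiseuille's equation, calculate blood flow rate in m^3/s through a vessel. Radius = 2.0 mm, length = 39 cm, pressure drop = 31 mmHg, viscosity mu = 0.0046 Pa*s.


Q = pi*r^4*dP / (8*mu*L)
r = 0.002 m, L = 0.39 m
dP = 31 mmHg = 4132.982 Pa
Q = 1.4475e-05 m^3/s


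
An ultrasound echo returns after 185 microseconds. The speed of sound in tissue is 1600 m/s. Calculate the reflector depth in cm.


depth = c * t / 2
t = 185 us = 1.8500e-04 s
depth = 1600 * 1.8500e-04 / 2
depth = 0.148 m = 14.8 cm


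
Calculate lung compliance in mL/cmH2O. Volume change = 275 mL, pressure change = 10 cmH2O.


C = dV / dP
C = 275 / 10
C = 27.5 mL/cmH2O


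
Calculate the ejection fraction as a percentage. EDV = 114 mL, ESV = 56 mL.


SV = EDV - ESV = 114 - 56 = 58 mL
EF = SV/EDV * 100 = 58/114 * 100
EF = 50.88%


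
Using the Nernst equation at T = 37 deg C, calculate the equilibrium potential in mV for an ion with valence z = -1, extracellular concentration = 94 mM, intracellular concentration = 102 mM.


E = (RT/(zF)) * ln(C_out/C_in)
T = 37 + 273.15 = 310.15 K
E = (8.314 * 310.15 / (-1 * 96485)) * ln(94/102)
E = 2.183 mV


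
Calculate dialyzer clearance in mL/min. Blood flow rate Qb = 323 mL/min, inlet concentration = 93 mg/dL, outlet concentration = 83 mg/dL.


K = Qb * (Cb_in - Cb_out) / Cb_in
K = 323 * (93 - 83) / 93
K = 34.73 mL/min


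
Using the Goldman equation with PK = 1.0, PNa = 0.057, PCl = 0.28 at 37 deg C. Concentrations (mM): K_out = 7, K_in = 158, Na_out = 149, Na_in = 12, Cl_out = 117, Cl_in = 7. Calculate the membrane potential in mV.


Vm = (RT/F)*ln((PK*Ko + PNa*Nao + PCl*Cli)/(PK*Ki + PNa*Nai + PCl*Clo))
Numer = 17.453, Denom = 191.444
Vm = -64.01 mV


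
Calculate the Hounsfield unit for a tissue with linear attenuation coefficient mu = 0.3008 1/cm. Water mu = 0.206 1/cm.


HU = ((mu_tissue - mu_water) / mu_water) * 1000
HU = ((0.3008 - 0.206) / 0.206) * 1000
HU = 460.2


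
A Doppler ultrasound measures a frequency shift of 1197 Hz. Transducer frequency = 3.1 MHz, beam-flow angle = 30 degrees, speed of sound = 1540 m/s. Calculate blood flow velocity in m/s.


v = fd * c / (2 * f0 * cos(theta))
v = 1197 * 1540 / (2 * 3.1000e+06 * cos(30))
v = 0.3433 m/s


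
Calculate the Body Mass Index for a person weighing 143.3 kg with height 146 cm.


BMI = weight / height^2
height = 146 cm = 1.46 m
BMI = 143.3 / 1.46^2
BMI = 67.23 kg/m^2


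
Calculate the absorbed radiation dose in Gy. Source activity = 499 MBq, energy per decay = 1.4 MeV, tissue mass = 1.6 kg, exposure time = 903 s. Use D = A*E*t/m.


A = 499 MBq = 4.9900e+08 Bq
E = 1.4 MeV = 2.2428e-13 J
D = A*E*t/m = 4.9900e+08*2.2428e-13*903/1.6
D = 0.06316 Gy


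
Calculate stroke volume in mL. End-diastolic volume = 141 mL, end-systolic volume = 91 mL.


SV = EDV - ESV
SV = 141 - 91
SV = 50 mL


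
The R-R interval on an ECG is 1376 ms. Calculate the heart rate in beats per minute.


HR = 60 / RR_interval(s)
RR = 1376 ms = 1.376 s
HR = 60 / 1.376 = 43.6 bpm


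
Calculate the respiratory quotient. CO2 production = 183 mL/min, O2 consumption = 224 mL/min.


RQ = VCO2 / VO2
RQ = 183 / 224
RQ = 0.817


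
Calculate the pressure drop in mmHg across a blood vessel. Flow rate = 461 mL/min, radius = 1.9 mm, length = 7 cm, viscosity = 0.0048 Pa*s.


dP = 8*mu*L*Q / (pi*r^4)
Q = 461 mL/min = 7.68333e-06 m^3/s
dP = 504.446 Pa = 504.446 / 133.322 mmHg = 3.784 mmHg


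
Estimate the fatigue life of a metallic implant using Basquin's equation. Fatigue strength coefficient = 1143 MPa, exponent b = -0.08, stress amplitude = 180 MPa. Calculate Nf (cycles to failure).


sigma_a = sigma_f' * (2Nf)^b
2Nf = (sigma_a/sigma_f')^(1/b)
2Nf = (180/1143)^(1/-0.08)
2Nf = 1.0831075e+10
Nf = 5.4155e+09


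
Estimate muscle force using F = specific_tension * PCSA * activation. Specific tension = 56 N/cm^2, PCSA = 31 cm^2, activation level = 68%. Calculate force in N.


F = sigma * PCSA * activation
F = 56 * 31 * 0.68
F = 1180 N


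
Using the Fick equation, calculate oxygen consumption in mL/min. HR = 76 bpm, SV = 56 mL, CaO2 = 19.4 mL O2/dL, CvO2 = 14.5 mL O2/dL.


CO = HR*SV = 76*56/1000 = 4.256 L/min
a-v O2 diff = 19.4 - 14.5 = 4.9 mL/dL
VO2 = CO * (CaO2-CvO2) * 10 dL/L
VO2 = 4.256 * 4.9 * 10
VO2 = 208.5 mL/min


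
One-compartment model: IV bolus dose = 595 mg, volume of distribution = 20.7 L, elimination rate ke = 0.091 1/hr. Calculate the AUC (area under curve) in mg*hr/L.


C0 = Dose/Vd = 595/20.7 = 28.744 mg/L
AUC = C0/ke = 28.744/0.091
AUC = 315.9 mg*hr/L


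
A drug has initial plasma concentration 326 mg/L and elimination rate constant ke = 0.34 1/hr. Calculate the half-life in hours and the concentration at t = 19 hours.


t_half = ln(2) / ke = 0.693147 / 0.34 = 2.039 hr
C(t) = C0 * exp(-ke*t) = 326 * exp(-0.34*19)
C(19) = 0.5101 mg/L


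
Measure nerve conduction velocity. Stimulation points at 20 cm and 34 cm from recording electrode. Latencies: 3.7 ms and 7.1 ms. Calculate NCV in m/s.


Distance = (34 - 20) / 100 = 0.14 m
dt = (7.1 - 3.7) / 1000 = 0.0034 s
NCV = dist / dt = 41.18 m/s


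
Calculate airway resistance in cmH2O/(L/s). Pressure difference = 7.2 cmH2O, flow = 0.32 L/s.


R = dP / flow
R = 7.2 / 0.32
R = 22.5 cmH2O/(L/s)


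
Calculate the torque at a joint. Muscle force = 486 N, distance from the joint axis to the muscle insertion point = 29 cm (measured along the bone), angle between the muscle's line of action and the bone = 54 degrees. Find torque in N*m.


Torque = F * d * sin(theta)   (moment arm = d*sin(theta))
d = 29 cm = 0.29 m
Torque = 486 * 0.29 * sin(54)
Torque = 114 N*m


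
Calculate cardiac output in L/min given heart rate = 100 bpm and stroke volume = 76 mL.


CO = HR * SV
CO = 100 * 76 / 1000
CO = 7.6 L/min


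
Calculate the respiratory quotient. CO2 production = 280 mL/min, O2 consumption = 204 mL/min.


RQ = VCO2 / VO2
RQ = 280 / 204
RQ = 1.373


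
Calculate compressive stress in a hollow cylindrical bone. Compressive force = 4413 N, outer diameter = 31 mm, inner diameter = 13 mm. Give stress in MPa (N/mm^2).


A = pi*(r_o^2 - r_i^2)
r_o = 15.5 mm, r_i = 6.5 mm
A = 622.035 mm^2
sigma = F/A = 4413 / 622.035
sigma = 7.094 MPa


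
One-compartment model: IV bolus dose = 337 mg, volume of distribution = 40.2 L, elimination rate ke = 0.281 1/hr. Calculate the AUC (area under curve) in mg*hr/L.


C0 = Dose/Vd = 337/40.2 = 8.38308 mg/L
AUC = C0/ke = 8.38308/0.281
AUC = 29.83 mg*hr/L


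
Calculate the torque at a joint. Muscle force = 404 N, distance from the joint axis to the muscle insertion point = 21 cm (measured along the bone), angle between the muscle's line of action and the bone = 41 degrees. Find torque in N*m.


Torque = F * d * sin(theta)   (moment arm = d*sin(theta))
d = 21 cm = 0.21 m
Torque = 404 * 0.21 * sin(41)
Torque = 55.66 N*m


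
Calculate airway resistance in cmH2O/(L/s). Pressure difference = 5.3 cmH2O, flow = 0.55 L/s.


R = dP / flow
R = 5.3 / 0.55
R = 9.636 cmH2O/(L/s)


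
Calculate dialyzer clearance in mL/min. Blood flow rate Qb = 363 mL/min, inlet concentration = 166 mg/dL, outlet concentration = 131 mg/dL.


K = Qb * (Cb_in - Cb_out) / Cb_in
K = 363 * (166 - 131) / 166
K = 76.54 mL/min


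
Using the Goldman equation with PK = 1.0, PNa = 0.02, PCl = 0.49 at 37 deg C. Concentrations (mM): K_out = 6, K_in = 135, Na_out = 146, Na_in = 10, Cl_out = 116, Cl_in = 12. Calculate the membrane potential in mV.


Vm = (RT/F)*ln((PK*Ko + PNa*Nao + PCl*Cli)/(PK*Ki + PNa*Nai + PCl*Clo))
Numer = 14.8, Denom = 192.04
Vm = -68.5 mV


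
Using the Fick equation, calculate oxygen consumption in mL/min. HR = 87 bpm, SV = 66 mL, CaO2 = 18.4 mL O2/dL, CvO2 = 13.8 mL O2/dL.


CO = HR*SV = 87*66/1000 = 5.742 L/min
a-v O2 diff = 18.4 - 13.8 = 4.6 mL/dL
VO2 = CO * (CaO2-CvO2) * 10 dL/L
VO2 = 5.742 * 4.6 * 10
VO2 = 264.1 mL/min


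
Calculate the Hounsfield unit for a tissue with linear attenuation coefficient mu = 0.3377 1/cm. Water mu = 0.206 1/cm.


HU = ((mu_tissue - mu_water) / mu_water) * 1000
HU = ((0.3377 - 0.206) / 0.206) * 1000
HU = 639.3


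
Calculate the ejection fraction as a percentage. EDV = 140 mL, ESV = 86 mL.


SV = EDV - ESV = 140 - 86 = 54 mL
EF = SV/EDV * 100 = 54/140 * 100
EF = 38.57%


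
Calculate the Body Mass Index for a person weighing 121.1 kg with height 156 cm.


BMI = weight / height^2
height = 156 cm = 1.56 m
BMI = 121.1 / 1.56^2
BMI = 49.76 kg/m^2


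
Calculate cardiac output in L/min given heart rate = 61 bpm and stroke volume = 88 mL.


CO = HR * SV
CO = 61 * 88 / 1000
CO = 5.368 L/min


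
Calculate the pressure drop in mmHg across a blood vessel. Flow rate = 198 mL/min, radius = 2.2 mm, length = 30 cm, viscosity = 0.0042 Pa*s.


dP = 8*mu*L*Q / (pi*r^4)
Q = 198 mL/min = 3.3e-06 m^3/s
dP = 451.995 Pa = 451.995 / 133.322 mmHg = 3.39 mmHg


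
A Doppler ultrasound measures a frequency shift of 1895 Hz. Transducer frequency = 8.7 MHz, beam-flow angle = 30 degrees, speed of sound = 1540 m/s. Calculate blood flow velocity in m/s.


v = fd * c / (2 * f0 * cos(theta))
v = 1895 * 1540 / (2 * 8.7000e+06 * cos(30))
v = 0.1937 m/s


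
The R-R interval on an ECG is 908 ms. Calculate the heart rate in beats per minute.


HR = 60 / RR_interval(s)
RR = 908 ms = 0.908 s
HR = 60 / 0.908 = 66.08 bpm


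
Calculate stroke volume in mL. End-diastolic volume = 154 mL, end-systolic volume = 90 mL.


SV = EDV - ESV
SV = 154 - 90
SV = 64 mL


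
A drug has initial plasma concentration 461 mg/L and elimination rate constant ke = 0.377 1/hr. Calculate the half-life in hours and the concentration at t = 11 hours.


t_half = ln(2) / ke = 0.693147 / 0.377 = 1.839 hr
C(t) = C0 * exp(-ke*t) = 461 * exp(-0.377*11)
C(11) = 7.289 mg/L


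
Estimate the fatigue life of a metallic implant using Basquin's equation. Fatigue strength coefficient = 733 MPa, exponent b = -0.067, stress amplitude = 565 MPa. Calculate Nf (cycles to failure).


sigma_a = sigma_f' * (2Nf)^b
2Nf = (sigma_a/sigma_f')^(1/b)
2Nf = (565/733)^(1/-0.067)
2Nf = 48.685084
Nf = 24.34


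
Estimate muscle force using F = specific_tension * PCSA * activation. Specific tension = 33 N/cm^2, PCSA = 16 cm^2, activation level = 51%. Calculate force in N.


F = sigma * PCSA * activation
F = 33 * 16 * 0.51
F = 269.3 N


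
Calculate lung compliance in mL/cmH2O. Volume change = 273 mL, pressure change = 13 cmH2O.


C = dV / dP
C = 273 / 13
C = 21 mL/cmH2O


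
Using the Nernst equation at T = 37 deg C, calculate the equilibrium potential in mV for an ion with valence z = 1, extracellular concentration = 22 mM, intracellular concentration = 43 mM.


E = (RT/(zF)) * ln(C_out/C_in)
T = 37 + 273.15 = 310.15 K
E = (8.314 * 310.15 / (1 * 96485)) * ln(22/43)
E = -17.91 mV


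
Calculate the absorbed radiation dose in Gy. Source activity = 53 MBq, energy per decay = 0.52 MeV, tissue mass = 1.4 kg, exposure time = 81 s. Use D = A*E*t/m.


A = 53 MBq = 5.3000e+07 Bq
E = 0.52 MeV = 8.3304e-14 J
D = A*E*t/m = 5.3000e+07*8.3304e-14*81/1.4
D = 2.5545e-04 Gy


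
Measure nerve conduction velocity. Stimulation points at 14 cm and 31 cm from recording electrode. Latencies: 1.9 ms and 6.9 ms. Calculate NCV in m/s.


Distance = (31 - 14) / 100 = 0.17 m
dt = (6.9 - 1.9) / 1000 = 0.005 s
NCV = dist / dt = 34 m/s


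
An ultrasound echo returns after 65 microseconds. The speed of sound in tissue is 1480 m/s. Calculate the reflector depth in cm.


depth = c * t / 2
t = 65 us = 6.5000e-05 s
depth = 1480 * 6.5000e-05 / 2
depth = 0.0481 m = 4.81 cm


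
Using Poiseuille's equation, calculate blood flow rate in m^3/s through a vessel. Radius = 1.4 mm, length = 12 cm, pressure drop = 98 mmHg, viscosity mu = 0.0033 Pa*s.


Q = pi*r^4*dP / (8*mu*L)
r = 0.0014 m, L = 0.12 m
dP = 98 mmHg = 13065.556 Pa
Q = 4.9774e-05 m^3/s


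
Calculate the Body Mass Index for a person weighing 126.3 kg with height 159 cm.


BMI = weight / height^2
height = 159 cm = 1.59 m
BMI = 126.3 / 1.59^2
BMI = 49.96 kg/m^2


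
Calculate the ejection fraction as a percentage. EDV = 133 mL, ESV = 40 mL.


SV = EDV - ESV = 133 - 40 = 93 mL
EF = SV/EDV * 100 = 93/133 * 100
EF = 69.92%


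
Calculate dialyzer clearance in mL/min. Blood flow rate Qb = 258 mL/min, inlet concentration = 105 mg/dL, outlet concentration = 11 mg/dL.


K = Qb * (Cb_in - Cb_out) / Cb_in
K = 258 * (105 - 11) / 105
K = 231 mL/min


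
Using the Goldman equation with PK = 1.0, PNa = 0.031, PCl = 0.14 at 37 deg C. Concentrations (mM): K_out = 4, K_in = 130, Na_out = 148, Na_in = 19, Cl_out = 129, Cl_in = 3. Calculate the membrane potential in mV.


Vm = (RT/F)*ln((PK*Ko + PNa*Nao + PCl*Cli)/(PK*Ki + PNa*Nai + PCl*Clo))
Numer = 9.008, Denom = 148.649
Vm = -74.92 mV


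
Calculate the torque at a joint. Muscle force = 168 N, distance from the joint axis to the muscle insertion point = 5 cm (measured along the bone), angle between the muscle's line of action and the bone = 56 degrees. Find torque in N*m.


Torque = F * d * sin(theta)   (moment arm = d*sin(theta))
d = 5 cm = 0.05 m
Torque = 168 * 0.05 * sin(56)
Torque = 6.964 N*m


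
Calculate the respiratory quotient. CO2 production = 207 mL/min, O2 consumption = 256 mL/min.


RQ = VCO2 / VO2
RQ = 207 / 256
RQ = 0.8086


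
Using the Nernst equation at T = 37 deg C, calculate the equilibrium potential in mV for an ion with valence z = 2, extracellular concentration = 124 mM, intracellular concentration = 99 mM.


E = (RT/(zF)) * ln(C_out/C_in)
T = 37 + 273.15 = 310.15 K
E = (8.314 * 310.15 / (2 * 96485)) * ln(124/99)
E = 3.009 mV


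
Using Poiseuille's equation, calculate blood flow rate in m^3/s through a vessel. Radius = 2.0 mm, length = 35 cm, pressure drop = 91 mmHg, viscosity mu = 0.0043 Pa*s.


Q = pi*r^4*dP / (8*mu*L)
r = 0.002 m, L = 0.35 m
dP = 91 mmHg = 12132.302 Pa
Q = 5.0651e-05 m^3/s


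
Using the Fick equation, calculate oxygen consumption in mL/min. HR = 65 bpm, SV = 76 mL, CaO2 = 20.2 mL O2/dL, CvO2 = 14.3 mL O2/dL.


CO = HR*SV = 65*76/1000 = 4.94 L/min
a-v O2 diff = 20.2 - 14.3 = 5.9 mL/dL
VO2 = CO * (CaO2-CvO2) * 10 dL/L
VO2 = 4.94 * 5.9 * 10
VO2 = 291.5 mL/min


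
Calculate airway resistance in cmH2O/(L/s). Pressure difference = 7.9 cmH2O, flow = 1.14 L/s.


R = dP / flow
R = 7.9 / 1.14
R = 6.93 cmH2O/(L/s)


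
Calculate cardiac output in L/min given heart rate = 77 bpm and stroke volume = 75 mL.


CO = HR * SV
CO = 77 * 75 / 1000
CO = 5.775 L/min


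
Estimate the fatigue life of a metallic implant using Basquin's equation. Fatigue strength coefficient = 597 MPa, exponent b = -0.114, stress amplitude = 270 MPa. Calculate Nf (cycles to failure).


sigma_a = sigma_f' * (2Nf)^b
2Nf = (sigma_a/sigma_f')^(1/b)
2Nf = (270/597)^(1/-0.114)
2Nf = 1054.1434
Nf = 527.1


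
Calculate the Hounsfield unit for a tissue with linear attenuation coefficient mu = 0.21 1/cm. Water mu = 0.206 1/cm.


HU = ((mu_tissue - mu_water) / mu_water) * 1000
HU = ((0.21 - 0.206) / 0.206) * 1000
HU = 19.42


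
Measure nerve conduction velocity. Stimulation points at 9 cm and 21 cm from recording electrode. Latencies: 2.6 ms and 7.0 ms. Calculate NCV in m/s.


Distance = (21 - 9) / 100 = 0.12 m
dt = (7.0 - 2.6) / 1000 = 0.0044 s
NCV = dist / dt = 27.27 m/s


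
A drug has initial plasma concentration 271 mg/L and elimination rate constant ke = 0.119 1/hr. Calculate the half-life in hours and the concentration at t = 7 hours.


t_half = ln(2) / ke = 0.693147 / 0.119 = 5.825 hr
C(t) = C0 * exp(-ke*t) = 271 * exp(-0.119*7)
C(7) = 117.8 mg/L


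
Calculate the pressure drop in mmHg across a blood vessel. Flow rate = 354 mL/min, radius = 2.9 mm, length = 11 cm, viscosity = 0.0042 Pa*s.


dP = 8*mu*L*Q / (pi*r^4)
Q = 354 mL/min = 5.9e-06 m^3/s
dP = 98.1391 Pa = 98.1391 / 133.322 mmHg = 0.7361 mmHg


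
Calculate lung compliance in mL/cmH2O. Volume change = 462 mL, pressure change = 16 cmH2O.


C = dV / dP
C = 462 / 16
C = 28.88 mL/cmH2O


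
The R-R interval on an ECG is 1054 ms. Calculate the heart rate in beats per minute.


HR = 60 / RR_interval(s)
RR = 1054 ms = 1.054 s
HR = 60 / 1.054 = 56.93 bpm


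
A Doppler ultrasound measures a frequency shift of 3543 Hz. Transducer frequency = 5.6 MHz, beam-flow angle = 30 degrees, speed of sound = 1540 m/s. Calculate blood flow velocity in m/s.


v = fd * c / (2 * f0 * cos(theta))
v = 3543 * 1540 / (2 * 5.6000e+06 * cos(30))
v = 0.5625 m/s


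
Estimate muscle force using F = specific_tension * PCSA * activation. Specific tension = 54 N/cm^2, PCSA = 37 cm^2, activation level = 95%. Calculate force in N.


F = sigma * PCSA * activation
F = 54 * 37 * 0.95
F = 1898 N


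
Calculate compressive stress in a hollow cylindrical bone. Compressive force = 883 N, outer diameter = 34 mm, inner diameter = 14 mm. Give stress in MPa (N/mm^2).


A = pi*(r_o^2 - r_i^2)
r_o = 17 mm, r_i = 7 mm
A = 753.982 mm^2
sigma = F/A = 883 / 753.982
sigma = 1.171 MPa


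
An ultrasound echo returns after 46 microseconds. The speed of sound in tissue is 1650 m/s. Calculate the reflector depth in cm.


depth = c * t / 2
t = 46 us = 4.6000e-05 s
depth = 1650 * 4.6000e-05 / 2
depth = 0.03795 m = 3.795 cm


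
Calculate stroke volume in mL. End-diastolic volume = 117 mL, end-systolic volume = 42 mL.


SV = EDV - ESV
SV = 117 - 42
SV = 75 mL


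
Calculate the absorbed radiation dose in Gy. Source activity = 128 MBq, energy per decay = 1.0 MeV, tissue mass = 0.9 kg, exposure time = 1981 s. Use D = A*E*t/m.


A = 128 MBq = 1.2800e+08 Bq
E = 1.0 MeV = 1.602e-13 J
D = A*E*t/m = 1.2800e+08*1.602e-13*1981/0.9
D = 0.04514 Gy


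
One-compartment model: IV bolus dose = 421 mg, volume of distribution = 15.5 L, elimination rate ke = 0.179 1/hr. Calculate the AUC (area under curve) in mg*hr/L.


C0 = Dose/Vd = 421/15.5 = 27.1613 mg/L
AUC = C0/ke = 27.1613/0.179
AUC = 151.7 mg*hr/L


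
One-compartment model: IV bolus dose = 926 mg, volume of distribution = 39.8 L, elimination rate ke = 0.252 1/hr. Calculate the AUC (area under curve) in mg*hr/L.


C0 = Dose/Vd = 926/39.8 = 23.2663 mg/L
AUC = C0/ke = 23.2663/0.252
AUC = 92.33 mg*hr/L


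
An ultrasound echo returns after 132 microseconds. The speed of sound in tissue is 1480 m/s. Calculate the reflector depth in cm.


depth = c * t / 2
t = 132 us = 1.3200e-04 s
depth = 1480 * 1.3200e-04 / 2
depth = 0.09768 m = 9.768 cm


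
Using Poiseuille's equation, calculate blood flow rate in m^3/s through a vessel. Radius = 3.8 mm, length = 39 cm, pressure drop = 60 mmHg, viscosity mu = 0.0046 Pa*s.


Q = pi*r^4*dP / (8*mu*L)
r = 0.0038 m, L = 0.39 m
dP = 60 mmHg = 7999.32 Pa
Q = 3.6511e-04 m^3/s


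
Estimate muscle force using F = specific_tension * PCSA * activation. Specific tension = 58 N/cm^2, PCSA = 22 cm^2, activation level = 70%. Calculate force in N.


F = sigma * PCSA * activation
F = 58 * 22 * 0.7
F = 893.2 N


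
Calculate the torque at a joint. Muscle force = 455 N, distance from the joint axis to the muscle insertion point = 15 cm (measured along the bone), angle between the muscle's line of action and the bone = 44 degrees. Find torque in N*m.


Torque = F * d * sin(theta)   (moment arm = d*sin(theta))
d = 15 cm = 0.15 m
Torque = 455 * 0.15 * sin(44)
Torque = 47.41 N*m


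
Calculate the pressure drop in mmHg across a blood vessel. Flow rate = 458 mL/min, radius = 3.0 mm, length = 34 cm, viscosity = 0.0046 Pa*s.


dP = 8*mu*L*Q / (pi*r^4)
Q = 458 mL/min = 7.63333e-06 m^3/s
dP = 375.324 Pa = 375.324 / 133.322 mmHg = 2.815 mmHg


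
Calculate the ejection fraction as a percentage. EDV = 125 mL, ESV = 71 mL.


SV = EDV - ESV = 125 - 71 = 54 mL
EF = SV/EDV * 100 = 54/125 * 100
EF = 43.2%


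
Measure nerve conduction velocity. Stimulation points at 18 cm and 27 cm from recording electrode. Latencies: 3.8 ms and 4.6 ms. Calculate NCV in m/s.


Distance = (27 - 18) / 100 = 0.09 m
dt = (4.6 - 3.8) / 1000 = 8.0000e-04 s
NCV = dist / dt = 112.5 m/s


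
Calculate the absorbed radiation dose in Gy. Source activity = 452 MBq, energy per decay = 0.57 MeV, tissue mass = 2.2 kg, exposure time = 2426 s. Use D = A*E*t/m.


A = 452 MBq = 4.5200e+08 Bq
E = 0.57 MeV = 9.1314e-14 J
D = A*E*t/m = 4.5200e+08*9.1314e-14*2426/2.2
D = 0.04551 Gy


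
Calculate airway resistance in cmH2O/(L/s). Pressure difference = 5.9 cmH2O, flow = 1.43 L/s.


R = dP / flow
R = 5.9 / 1.43
R = 4.126 cmH2O/(L/s)


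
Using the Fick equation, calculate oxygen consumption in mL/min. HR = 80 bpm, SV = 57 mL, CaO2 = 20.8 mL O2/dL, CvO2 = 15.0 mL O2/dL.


CO = HR*SV = 80*57/1000 = 4.56 L/min
a-v O2 diff = 20.8 - 15.0 = 5.8 mL/dL
VO2 = CO * (CaO2-CvO2) * 10 dL/L
VO2 = 4.56 * 5.8 * 10
VO2 = 264.5 mL/min


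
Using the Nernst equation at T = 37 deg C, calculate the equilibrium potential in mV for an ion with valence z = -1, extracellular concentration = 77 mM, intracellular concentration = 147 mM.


E = (RT/(zF)) * ln(C_out/C_in)
T = 37 + 273.15 = 310.15 K
E = (8.314 * 310.15 / (-1 * 96485)) * ln(77/147)
E = 17.28 mV


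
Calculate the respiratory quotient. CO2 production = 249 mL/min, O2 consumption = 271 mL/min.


RQ = VCO2 / VO2
RQ = 249 / 271
RQ = 0.9188


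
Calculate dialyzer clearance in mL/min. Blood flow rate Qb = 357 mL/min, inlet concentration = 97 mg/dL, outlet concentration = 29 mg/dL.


K = Qb * (Cb_in - Cb_out) / Cb_in
K = 357 * (97 - 29) / 97
K = 250.3 mL/min


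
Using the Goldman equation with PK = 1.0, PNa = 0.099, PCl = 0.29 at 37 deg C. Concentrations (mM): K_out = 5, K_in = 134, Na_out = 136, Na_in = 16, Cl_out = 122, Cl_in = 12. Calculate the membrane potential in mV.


Vm = (RT/F)*ln((PK*Ko + PNa*Nao + PCl*Cli)/(PK*Ki + PNa*Nai + PCl*Clo))
Numer = 21.944, Denom = 170.964
Vm = -54.87 mV
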